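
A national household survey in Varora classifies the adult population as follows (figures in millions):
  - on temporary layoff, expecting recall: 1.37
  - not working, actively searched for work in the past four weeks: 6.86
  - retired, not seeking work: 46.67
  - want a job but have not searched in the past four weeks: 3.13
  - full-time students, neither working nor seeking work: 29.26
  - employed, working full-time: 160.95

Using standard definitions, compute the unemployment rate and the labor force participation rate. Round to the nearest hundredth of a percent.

Unemployment rate ≈ 4.86%; labor force participation rate ≈ 68.15%.

Employed = 160.95 million.
Unemployed = 1.37 + 6.86 = 8.23 million (jobless and actively searching, or on temporary layoff).
Labor force = 160.95 + 8.23 = 169.18 million.
Not in labor force = 46.67 + 3.13 + 29.26 = 79.06 million (those not working and not actively searching are outside the labor force — including those who want a job but have given up searching).
Civilian working-age population = 169.18 + 79.06 = 248.24 million.
Unemployment rate = 8.23 / 169.18 = 4.86%.
Labor force participation rate = 169.18 / 248.24 = 68.15%.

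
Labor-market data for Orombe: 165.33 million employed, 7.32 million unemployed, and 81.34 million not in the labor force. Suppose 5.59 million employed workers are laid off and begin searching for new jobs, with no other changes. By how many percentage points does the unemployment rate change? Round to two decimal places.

The unemployment rate changes by +3.24 percentage points.

Initially, labor force = 165.33 + 7.32 = 172.65 million, so u = 7.32/172.65 = 4.24%.
After the change, employed falls and unemployed rises by 5.59; labor force unchanged → E = 159.74, U = 12.91, labor force = 172.65 million.
New unemployment rate = 12.91 / 172.65 = 7.48%.
Change = 7.48% − 4.24% = +3.24 percentage points.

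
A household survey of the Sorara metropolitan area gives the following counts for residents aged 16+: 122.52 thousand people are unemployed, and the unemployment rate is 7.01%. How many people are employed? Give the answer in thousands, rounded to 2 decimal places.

About 1,625.27 thousand are employed.

Labor force = U / u = 122.52 / 0.0701 ≈ 1,747.79 thousand.
Employed = labor force − unemployed = 1,747.79 − 122.52 = 1,625.27 thousand.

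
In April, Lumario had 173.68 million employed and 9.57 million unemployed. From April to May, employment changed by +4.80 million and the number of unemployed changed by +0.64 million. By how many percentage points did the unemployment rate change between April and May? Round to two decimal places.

April: labor force = 173.68 + 9.57 = 183.25; u = 9.57/183.25 = 5.22%.
May: labor force = 178.48 + 10.21 = 188.69; u = 10.21/188.69 = 5.41%.
Change = 5.41% − 5.22% = +0.19 pp.

The unemployment rate changed by +0.19 percentage points.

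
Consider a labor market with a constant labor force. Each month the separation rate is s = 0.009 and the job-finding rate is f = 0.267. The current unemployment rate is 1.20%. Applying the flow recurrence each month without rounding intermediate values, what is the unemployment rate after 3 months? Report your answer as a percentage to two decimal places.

With a fixed labor force, u_{t+1} = u_t + s·(1−u_t) − f·u_t = u_t·(1−s−f) + s.
Here 1−s−f = 0.724 and s = 0.009.
u_1 = 0.012000 × 0.724 + 0.009 = 0.017688.
u_2 = 0.017688 × 0.724 + 0.009 = 0.021806.
u_3 = 0.021806 × 0.724 + 0.009 = 0.024788.

Unemployment rate after three months ≈ 2.48%.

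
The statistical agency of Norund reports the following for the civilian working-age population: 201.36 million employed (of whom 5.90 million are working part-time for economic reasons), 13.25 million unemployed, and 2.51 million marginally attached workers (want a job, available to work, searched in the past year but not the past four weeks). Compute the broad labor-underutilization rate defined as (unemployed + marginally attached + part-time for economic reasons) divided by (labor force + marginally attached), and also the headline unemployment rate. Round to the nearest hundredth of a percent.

Labor force = 201.36 + 13.25 = 214.61 million.
Numerator = 13.25 + 2.51 + 5.90 = 21.66 million.
Denominator = 214.61 + 2.51 = 217.12 million.
Broad rate = 21.66 / 217.12 = 9.98%.
Headline unemployment rate = 13.25 / 214.61 = 6.17%.

Broad underutilization rate ≈ 9.98%; headline unemployment rate ≈ 6.17%.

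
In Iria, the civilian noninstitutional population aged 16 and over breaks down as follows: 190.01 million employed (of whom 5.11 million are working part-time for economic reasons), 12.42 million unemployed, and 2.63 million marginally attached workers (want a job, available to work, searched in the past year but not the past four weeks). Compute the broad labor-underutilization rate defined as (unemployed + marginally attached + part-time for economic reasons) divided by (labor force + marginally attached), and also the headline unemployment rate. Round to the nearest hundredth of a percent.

Labor force = 190.01 + 12.42 = 202.43 million.
Numerator = 12.42 + 2.63 + 5.11 = 20.16 million.
Denominator = 202.43 + 2.63 = 205.06 million.
Broad rate = 20.16 / 205.06 = 9.83%.
Headline unemployment rate = 12.42 / 202.43 = 6.14%.

Broad underutilization rate ≈ 9.83%; headline unemployment rate ≈ 6.14%.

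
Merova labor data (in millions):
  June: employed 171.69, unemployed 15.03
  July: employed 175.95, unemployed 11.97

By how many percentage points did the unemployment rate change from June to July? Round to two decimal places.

The unemployment rate changed by −1.68 percentage points.

June: labor force = 171.69 + 15.03 = 186.72; u = 15.03/186.72 = 8.05%.
July: labor force = 175.95 + 11.97 = 187.92; u = 11.97/187.92 = 6.37%.
Change = 6.37% − 8.05% = −1.68 pp.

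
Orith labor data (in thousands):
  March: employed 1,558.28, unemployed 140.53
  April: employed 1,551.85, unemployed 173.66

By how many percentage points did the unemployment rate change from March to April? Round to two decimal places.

The unemployment rate changed by +1.79 percentage points.

March: labor force = 1,558.28 + 140.53 = 1,698.81; u = 140.53/1,698.81 = 8.27%.
April: labor force = 1,551.85 + 173.66 = 1,725.51; u = 173.66/1,725.51 = 10.06%.
Change = 10.06% − 8.27% = +1.79 pp.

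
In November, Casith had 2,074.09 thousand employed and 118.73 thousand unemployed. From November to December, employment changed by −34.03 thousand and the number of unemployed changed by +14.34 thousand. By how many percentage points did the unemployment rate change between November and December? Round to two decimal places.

November: labor force = 2,074.09 + 118.73 = 2,192.82; u = 118.73/2,192.82 = 5.41%.
December: labor force = 2,040.06 + 133.07 = 2,173.13; u = 133.07/2,173.13 = 6.12%.
Change = 6.12% − 5.41% = +0.71 pp.

The unemployment rate changed by +0.71 percentage points.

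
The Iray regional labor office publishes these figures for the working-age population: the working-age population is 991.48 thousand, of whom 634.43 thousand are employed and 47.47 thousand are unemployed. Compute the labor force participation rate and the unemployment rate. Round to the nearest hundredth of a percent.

Labor force participation rate ≈ 68.78%; unemployment rate ≈ 6.96%.

Labor force = employed + unemployed = 634.43 + 47.47 = 681.90 thousand.
Unemployment rate = 47.47 / 681.90 = 6.96%.
Labor force participation rate = 681.90 / 991.48 = 68.78%.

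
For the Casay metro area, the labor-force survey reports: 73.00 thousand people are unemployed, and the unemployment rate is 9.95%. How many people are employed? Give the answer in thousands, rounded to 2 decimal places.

Labor force = U / u = 73.00 / 0.0995 ≈ 733.67 thousand.
Employed = labor force − unemployed = 733.67 − 73.00 = 660.67 thousand.

About 660.67 thousand are employed.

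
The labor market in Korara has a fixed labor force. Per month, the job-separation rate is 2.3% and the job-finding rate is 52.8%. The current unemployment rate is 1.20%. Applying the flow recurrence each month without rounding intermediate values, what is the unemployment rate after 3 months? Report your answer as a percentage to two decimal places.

With a fixed labor force, u_{t+1} = u_t + s·(1−u_t) − f·u_t = u_t·(1−s−f) + s.
Here 1−s−f = 0.449 and s = 0.023.
u_1 = 0.012000 × 0.449 + 0.023 = 0.028388.
u_2 = 0.028388 × 0.449 + 0.023 = 0.035746.
u_3 = 0.035746 × 0.449 + 0.023 = 0.039050.

Unemployment rate after three months ≈ 3.91%.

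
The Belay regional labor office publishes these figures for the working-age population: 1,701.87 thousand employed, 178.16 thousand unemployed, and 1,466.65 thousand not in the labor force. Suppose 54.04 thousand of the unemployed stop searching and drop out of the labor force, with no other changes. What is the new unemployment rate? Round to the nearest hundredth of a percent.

Initially, labor force = 1,701.87 + 178.16 = 1,880.03 thousand, so u = 178.16/1,880.03 = 9.48%.
After the change, unemployed and labor force both fall by 54.04 → E = 1,701.87, U = 124.12, labor force = 1,825.99 thousand.
New unemployment rate = 124.12 / 1,825.99 = 6.80%.

New unemployment rate ≈ 6.80%.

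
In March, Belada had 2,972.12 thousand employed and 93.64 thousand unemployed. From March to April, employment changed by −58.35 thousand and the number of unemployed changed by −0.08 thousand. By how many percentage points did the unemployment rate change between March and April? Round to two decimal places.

March: labor force = 2,972.12 + 93.64 = 3,065.76; u = 93.64/3,065.76 = 3.05%.
April: labor force = 2,913.77 + 93.56 = 3,007.33; u = 93.56/3,007.33 = 3.11%.
Change = 3.11% − 3.05% = +0.06 pp.

The unemployment rate changed by +0.06 percentage points.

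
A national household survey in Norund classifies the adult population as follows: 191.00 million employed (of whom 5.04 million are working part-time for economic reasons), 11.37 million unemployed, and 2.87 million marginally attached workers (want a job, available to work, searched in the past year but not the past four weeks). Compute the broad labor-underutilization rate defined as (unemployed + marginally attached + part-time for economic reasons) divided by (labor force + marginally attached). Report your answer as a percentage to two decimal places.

Broad underutilization rate ≈ 9.39%.

Labor force = 191.00 + 11.37 = 202.37 million.
Numerator = 11.37 + 2.87 + 5.04 = 19.28 million.
Denominator = 202.37 + 2.87 = 205.24 million.
Broad rate = 19.28 / 205.24 = 9.39%.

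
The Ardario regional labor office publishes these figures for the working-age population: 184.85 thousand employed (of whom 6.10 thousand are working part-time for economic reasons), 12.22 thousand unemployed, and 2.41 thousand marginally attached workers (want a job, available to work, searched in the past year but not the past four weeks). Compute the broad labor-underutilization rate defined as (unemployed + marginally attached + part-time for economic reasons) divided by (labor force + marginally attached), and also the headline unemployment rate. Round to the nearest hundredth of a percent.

Labor force = 184.85 + 12.22 = 197.07 thousand.
Numerator = 12.22 + 2.41 + 6.10 = 20.73 thousand.
Denominator = 197.07 + 2.41 = 199.48 thousand.
Broad rate = 20.73 / 199.48 = 10.39%.
Headline unemployment rate = 12.22 / 197.07 = 6.20%.

Broad underutilization rate ≈ 10.39%; headline unemployment rate ≈ 6.20%.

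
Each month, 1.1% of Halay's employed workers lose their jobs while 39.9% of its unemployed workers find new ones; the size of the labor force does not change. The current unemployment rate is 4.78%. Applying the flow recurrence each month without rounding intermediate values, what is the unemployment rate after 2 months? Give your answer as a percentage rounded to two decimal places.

With a fixed labor force, u_{t+1} = u_t + s·(1−u_t) − f·u_t = u_t·(1−s−f) + s.
Here 1−s−f = 0.590 and s = 0.011.
u_1 = 0.047800 × 0.590 + 0.011 = 0.039202.
u_2 = 0.039202 × 0.590 + 0.011 = 0.034129.

Unemployment rate after two months ≈ 3.41%.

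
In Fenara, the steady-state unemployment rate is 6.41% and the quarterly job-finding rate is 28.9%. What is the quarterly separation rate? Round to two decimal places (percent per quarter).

From u* = s/(s+f): s = u·f/(1−u).
s = 0.0641 × 28.9 / (1 − 0.0641) = 1.8525 / 0.9359 ≈ 1.98% per quarter.

Separation rate ≈ 1.98% per quarter.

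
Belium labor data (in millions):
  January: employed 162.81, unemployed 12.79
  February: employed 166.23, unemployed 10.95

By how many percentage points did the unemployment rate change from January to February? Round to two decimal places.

January: labor force = 162.81 + 12.79 = 175.60; u = 12.79/175.60 = 7.28%.
February: labor force = 166.23 + 10.95 = 177.18; u = 10.95/177.18 = 6.18%.
Change = 6.18% − 7.28% = −1.10 pp.

The unemployment rate changed by −1.10 percentage points.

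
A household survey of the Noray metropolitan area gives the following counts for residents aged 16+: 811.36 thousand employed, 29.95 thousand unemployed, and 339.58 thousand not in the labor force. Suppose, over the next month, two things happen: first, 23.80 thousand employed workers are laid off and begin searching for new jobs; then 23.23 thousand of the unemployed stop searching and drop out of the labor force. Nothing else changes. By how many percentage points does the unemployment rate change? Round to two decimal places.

The unemployment rate changes by +0.17 percentage points.

Initially, labor force = 811.36 + 29.95 = 841.31 thousand, so u = 29.95/841.31 = 3.56%.
After the first change, employed falls and unemployed rises by 23.80; labor force unchanged → E = 787.56, U = 53.75, labor force = 841.31 thousand.
After the second change, unemployed and labor force both fall by 23.23 → E = 787.56, U = 30.52, labor force = 818.08 thousand.
New unemployment rate = 30.52 / 818.08 = 3.73%.
Change = 3.73% − 3.56% = +0.17 percentage points.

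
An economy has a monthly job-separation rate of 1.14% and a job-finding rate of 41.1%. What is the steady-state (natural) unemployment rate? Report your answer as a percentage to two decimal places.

At steady state the flows balance: s·E = f·U, so U/(E+U) = s/(s+f).
u* = 1.14 / (1.14 + 41.1) = 1.14 / 42.24 = 2.70%.

Steady-state unemployment rate ≈ 2.70%.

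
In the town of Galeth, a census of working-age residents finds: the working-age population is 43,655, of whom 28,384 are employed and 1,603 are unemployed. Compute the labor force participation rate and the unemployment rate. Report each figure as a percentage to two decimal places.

Labor force participation rate ≈ 68.69%; unemployment rate ≈ 5.35%.

Labor force = employed + unemployed = 28,384 + 1,603 = 29,987.
Unemployment rate = 1,603 / 29,987 = 5.35%.
Labor force participation rate = 29,987 / 43,655 = 68.69%.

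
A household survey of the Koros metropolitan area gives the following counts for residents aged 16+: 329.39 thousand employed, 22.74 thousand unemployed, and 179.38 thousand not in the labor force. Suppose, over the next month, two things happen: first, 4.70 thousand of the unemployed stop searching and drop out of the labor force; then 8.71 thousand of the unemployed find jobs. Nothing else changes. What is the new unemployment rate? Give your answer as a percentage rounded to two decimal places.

Initially, labor force = 329.39 + 22.74 = 352.13 thousand, so u = 22.74/352.13 = 6.46%.
After the first change, unemployed and labor force both fall by 4.70 → E = 329.39, U = 18.04, labor force = 347.43 thousand.
After the second change, unemployed falls and employed rises by 8.71; labor force unchanged → E = 338.10, U = 9.33, labor force = 347.43 thousand.
New unemployment rate = 9.33 / 347.43 = 2.69%.

New unemployment rate ≈ 2.69%.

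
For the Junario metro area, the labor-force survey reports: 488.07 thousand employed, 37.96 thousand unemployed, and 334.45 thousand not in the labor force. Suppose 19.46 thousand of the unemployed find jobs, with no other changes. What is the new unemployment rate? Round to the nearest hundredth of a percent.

New unemployment rate ≈ 3.52%.

Initially, labor force = 488.07 + 37.96 = 526.03 thousand, so u = 37.96/526.03 = 7.22%.
After the change, unemployed falls and employed rises by 19.46; labor force unchanged → E = 507.53, U = 18.50, labor force = 526.03 thousand.
New unemployment rate = 18.50 / 526.03 = 3.52%.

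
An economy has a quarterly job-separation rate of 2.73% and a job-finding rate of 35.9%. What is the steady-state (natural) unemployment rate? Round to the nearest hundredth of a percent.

Steady-state unemployment rate ≈ 7.07%.

At steady state the flows balance: s·E = f·U, so U/(E+U) = s/(s+f).
u* = 2.73 / (2.73 + 35.9) = 2.73 / 38.63 = 7.07%.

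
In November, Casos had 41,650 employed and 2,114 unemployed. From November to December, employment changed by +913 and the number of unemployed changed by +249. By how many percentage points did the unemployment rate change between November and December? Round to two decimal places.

The unemployment rate changed by +0.43 percentage points.

November: labor force = 41,650 + 2,114 = 43,764; u = 2,114/43,764 = 4.83%.
December: labor force = 42,563 + 2,363 = 44,926; u = 2,363/44,926 = 5.26%.
Change = 5.26% − 4.83% = +0.43 pp.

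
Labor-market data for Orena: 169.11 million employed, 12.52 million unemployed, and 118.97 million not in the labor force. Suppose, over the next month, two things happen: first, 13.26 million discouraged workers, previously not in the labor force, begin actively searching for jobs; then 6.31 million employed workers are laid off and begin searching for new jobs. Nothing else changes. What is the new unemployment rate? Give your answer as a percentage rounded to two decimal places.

Initially, labor force = 169.11 + 12.52 = 181.63 million, so u = 12.52/181.63 = 6.89%.
After the first change, unemployed and labor force both rise by 13.26 → E = 169.11, U = 25.78, labor force = 194.89 million.
After the second change, employed falls and unemployed rises by 6.31; labor force unchanged → E = 162.80, U = 32.09, labor force = 194.89 million.
New unemployment rate = 32.09 / 194.89 = 16.47%.

New unemployment rate ≈ 16.47%.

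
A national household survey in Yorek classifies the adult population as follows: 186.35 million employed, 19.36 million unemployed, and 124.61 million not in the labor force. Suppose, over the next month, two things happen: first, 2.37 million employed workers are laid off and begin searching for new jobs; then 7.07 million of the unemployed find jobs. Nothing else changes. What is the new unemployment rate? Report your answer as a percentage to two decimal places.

Initially, labor force = 186.35 + 19.36 = 205.71 million, so u = 19.36/205.71 = 9.41%.
After the first change, employed falls and unemployed rises by 2.37; labor force unchanged → E = 183.98, U = 21.73, labor force = 205.71 million.
After the second change, unemployed falls and employed rises by 7.07; labor force unchanged → E = 191.05, U = 14.66, labor force = 205.71 million.
New unemployment rate = 14.66 / 205.71 = 7.13%.

New unemployment rate ≈ 7.13%.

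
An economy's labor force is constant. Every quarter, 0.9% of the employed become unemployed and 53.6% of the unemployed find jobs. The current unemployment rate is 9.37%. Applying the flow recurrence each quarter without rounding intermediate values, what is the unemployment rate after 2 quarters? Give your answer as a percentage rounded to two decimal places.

With a fixed labor force, u_{t+1} = u_t + s·(1−u_t) − f·u_t = u_t·(1−s−f) + s.
Here 1−s−f = 0.455 and s = 0.009.
u_1 = 0.093700 × 0.455 + 0.009 = 0.051634.
u_2 = 0.051634 × 0.455 + 0.009 = 0.032493.

Unemployment rate after two quarters ≈ 3.25%.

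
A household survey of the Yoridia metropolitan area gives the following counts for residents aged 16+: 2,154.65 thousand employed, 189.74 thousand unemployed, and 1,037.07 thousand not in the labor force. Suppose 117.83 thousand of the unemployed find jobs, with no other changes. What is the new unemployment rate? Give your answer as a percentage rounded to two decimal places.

Initially, labor force = 2,154.65 + 189.74 = 2,344.39 thousand, so u = 189.74/2,344.39 = 8.09%.
After the change, unemployed falls and employed rises by 117.83; labor force unchanged → E = 2,272.48, U = 71.91, labor force = 2,344.39 thousand.
New unemployment rate = 71.91 / 2,344.39 = 3.07%.

New unemployment rate ≈ 3.07%.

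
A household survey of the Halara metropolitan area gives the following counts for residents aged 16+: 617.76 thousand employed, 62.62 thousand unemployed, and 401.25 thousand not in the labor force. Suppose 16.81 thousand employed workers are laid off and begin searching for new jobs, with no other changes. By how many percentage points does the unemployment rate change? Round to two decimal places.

The unemployment rate changes by +2.47 percentage points.

Initially, labor force = 617.76 + 62.62 = 680.38 thousand, so u = 62.62/680.38 = 9.20%.
After the change, employed falls and unemployed rises by 16.81; labor force unchanged → E = 600.95, U = 79.43, labor force = 680.38 thousand.
New unemployment rate = 79.43 / 680.38 = 11.67%.
Change = 11.67% − 9.20% = +2.47 percentage points.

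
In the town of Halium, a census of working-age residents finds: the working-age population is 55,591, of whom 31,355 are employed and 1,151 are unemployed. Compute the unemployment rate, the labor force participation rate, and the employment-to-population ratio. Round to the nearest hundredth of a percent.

Unemployment rate ≈ 3.54%; labor force participation rate ≈ 58.47%; employment-population ratio ≈ 56.40%.

Labor force = employed + unemployed = 31,355 + 1,151 = 32,506.
Unemployment rate = 1,151 / 32,506 = 3.54%.
Labor force participation rate = 32,506 / 55,591 = 58.47%.
Employment-population ratio = 31,355 / 55,591 = 56.40%.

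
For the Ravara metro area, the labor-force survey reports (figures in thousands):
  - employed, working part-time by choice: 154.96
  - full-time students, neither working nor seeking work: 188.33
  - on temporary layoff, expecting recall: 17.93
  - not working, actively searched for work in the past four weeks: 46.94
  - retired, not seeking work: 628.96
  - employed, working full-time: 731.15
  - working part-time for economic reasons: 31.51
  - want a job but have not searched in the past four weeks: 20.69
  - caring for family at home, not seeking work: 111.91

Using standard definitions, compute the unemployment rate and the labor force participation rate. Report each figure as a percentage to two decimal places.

Unemployment rate ≈ 6.60%; labor force participation rate ≈ 50.84%.

Employed = 154.96 + 731.15 + 31.51 = 917.62 thousand (anyone who worked, including part-time for economic reasons, counts as employed).
Unemployed = 17.93 + 46.94 = 64.87 thousand (jobless and actively searching, or on temporary layoff).
Labor force = 917.62 + 64.87 = 982.49 thousand.
Not in labor force = 188.33 + 628.96 + 20.69 + 111.91 = 949.89 thousand (those not working and not actively searching are outside the labor force — including those who want a job but have given up searching).
Civilian working-age population = 982.49 + 949.89 = 1,932.38 thousand.
Unemployment rate = 64.87 / 982.49 = 6.60%.
Labor force participation rate = 982.49 / 1,932.38 = 50.84%.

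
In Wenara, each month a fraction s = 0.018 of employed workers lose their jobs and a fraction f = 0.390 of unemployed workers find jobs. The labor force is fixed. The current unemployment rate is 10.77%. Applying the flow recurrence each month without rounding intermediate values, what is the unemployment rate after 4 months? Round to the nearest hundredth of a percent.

Unemployment rate after four months ≈ 5.19%.

With a fixed labor force, u_{t+1} = u_t + s·(1−u_t) − f·u_t = u_t·(1−s−f) + s.
Here 1−s−f = 0.592 and s = 0.018.
u_1 = 0.107700 × 0.592 + 0.018 = 0.081758.
u_2 = 0.081758 × 0.592 + 0.018 = 0.066401.
u_3 = 0.066401 × 0.592 + 0.018 = 0.057309.
u_4 = 0.057309 × 0.592 + 0.018 = 0.051927.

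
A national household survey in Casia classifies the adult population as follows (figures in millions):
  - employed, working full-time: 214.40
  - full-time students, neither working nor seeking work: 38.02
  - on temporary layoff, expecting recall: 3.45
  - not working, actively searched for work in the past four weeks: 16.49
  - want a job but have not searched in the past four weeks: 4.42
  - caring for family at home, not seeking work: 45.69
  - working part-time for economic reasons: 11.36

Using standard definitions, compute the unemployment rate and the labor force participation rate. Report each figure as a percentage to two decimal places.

Employed = 214.40 + 11.36 = 225.76 million (anyone who worked, including part-time for economic reasons, counts as employed).
Unemployed = 3.45 + 16.49 = 19.94 million (jobless and actively searching, or on temporary layoff).
Labor force = 225.76 + 19.94 = 245.70 million.
Not in labor force = 38.02 + 4.42 + 45.69 = 88.13 million (those not working and not actively searching are outside the labor force — including those who want a job but have given up searching).
Civilian working-age population = 245.70 + 88.13 = 333.83 million.
Unemployment rate = 19.94 / 245.70 = 8.12%.
Labor force participation rate = 245.70 / 333.83 = 73.60%.

Unemployment rate ≈ 8.12%; labor force participation rate ≈ 73.60%.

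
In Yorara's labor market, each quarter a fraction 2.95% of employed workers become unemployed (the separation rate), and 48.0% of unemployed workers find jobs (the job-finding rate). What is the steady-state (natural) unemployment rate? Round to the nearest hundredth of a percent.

Steady-state unemployment rate ≈ 5.79%.

At steady state the flows balance: s·E = f·U, so U/(E+U) = s/(s+f).
u* = 2.95 / (2.95 + 48.0) = 2.95 / 50.95 = 5.79%.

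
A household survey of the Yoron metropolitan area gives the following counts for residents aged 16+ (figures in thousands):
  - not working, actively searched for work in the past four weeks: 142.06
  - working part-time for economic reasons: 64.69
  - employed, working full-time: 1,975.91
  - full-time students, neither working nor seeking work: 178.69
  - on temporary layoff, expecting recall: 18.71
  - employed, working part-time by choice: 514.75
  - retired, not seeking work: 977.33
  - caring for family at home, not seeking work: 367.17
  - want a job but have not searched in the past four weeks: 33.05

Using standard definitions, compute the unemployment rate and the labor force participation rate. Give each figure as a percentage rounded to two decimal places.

Unemployment rate ≈ 5.92%; labor force participation rate ≈ 63.57%.

Employed = 64.69 + 1,975.91 + 514.75 = 2,555.35 thousand (anyone who worked, including part-time for economic reasons, counts as employed).
Unemployed = 142.06 + 18.71 = 160.77 thousand (jobless and actively searching, or on temporary layoff).
Labor force = 2,555.35 + 160.77 = 2,716.12 thousand.
Not in labor force = 178.69 + 977.33 + 367.17 + 33.05 = 1,556.24 thousand (those not working and not actively searching are outside the labor force — including those who want a job but have given up searching).
Civilian working-age population = 2,716.12 + 1,556.24 = 4,272.36 thousand.
Unemployment rate = 160.77 / 2,716.12 = 5.92%.
Labor force participation rate = 2,716.12 / 4,272.36 = 63.57%.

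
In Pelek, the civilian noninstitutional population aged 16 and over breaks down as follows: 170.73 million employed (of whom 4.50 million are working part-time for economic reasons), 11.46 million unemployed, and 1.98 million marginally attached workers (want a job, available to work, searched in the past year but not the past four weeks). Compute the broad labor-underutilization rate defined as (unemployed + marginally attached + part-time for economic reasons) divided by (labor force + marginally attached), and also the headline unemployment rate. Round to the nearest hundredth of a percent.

Labor force = 170.73 + 11.46 = 182.19 million.
Numerator = 11.46 + 1.98 + 4.50 = 17.94 million.
Denominator = 182.19 + 1.98 = 184.17 million.
Broad rate = 17.94 / 184.17 = 9.74%.
Headline unemployment rate = 11.46 / 182.19 = 6.29%.

Broad underutilization rate ≈ 9.74%; headline unemployment rate ≈ 6.29%.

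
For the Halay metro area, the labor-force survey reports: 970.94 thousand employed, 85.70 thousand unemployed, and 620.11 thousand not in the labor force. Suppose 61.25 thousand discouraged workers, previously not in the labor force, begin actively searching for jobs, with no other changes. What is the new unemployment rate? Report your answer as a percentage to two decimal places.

Initially, labor force = 970.94 + 85.70 = 1,056.64 thousand, so u = 85.70/1,056.64 = 8.11%.
After the change, unemployed and labor force both rise by 61.25 → E = 970.94, U = 146.95, labor force = 1,117.89 thousand.
New unemployment rate = 146.95 / 1,117.89 = 13.15%.

New unemployment rate ≈ 13.15%.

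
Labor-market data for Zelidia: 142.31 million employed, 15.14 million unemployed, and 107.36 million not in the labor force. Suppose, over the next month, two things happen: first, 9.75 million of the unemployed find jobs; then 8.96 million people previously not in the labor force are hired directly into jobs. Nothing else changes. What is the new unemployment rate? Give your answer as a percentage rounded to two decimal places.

Initially, labor force = 142.31 + 15.14 = 157.45 million, so u = 15.14/157.45 = 9.62%.
After the first change, unemployed falls and employed rises by 9.75; labor force unchanged → E = 152.06, U = 5.39, labor force = 157.45 million.
After the second change, employed and labor force both rise by 8.96; unemployed unchanged → E = 161.02, U = 5.39, labor force = 166.41 million.
New unemployment rate = 5.39 / 166.41 = 3.24%.

New unemployment rate ≈ 3.24%.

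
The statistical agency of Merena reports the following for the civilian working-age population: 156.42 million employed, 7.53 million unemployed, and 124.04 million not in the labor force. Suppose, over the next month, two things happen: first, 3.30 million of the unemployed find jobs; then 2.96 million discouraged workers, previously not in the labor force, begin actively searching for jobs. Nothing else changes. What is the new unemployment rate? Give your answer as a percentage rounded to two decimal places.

Initially, labor force = 156.42 + 7.53 = 163.95 million, so u = 7.53/163.95 = 4.59%.
After the first change, unemployed falls and employed rises by 3.30; labor force unchanged → E = 159.72, U = 4.23, labor force = 163.95 million.
After the second change, unemployed and labor force both rise by 2.96 → E = 159.72, U = 7.19, labor force = 166.91 million.
New unemployment rate = 7.19 / 166.91 = 4.31%.

New unemployment rate ≈ 4.31%.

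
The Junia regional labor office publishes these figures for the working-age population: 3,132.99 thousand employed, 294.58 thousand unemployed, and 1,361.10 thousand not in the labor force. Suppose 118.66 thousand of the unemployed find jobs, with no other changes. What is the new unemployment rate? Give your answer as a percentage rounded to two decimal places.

New unemployment rate ≈ 5.13%.

Initially, labor force = 3,132.99 + 294.58 = 3,427.57 thousand, so u = 294.58/3,427.57 = 8.59%.
After the change, unemployed falls and employed rises by 118.66; labor force unchanged → E = 3,251.65, U = 175.92, labor force = 3,427.57 thousand.
New unemployment rate = 175.92 / 3,427.57 = 5.13%.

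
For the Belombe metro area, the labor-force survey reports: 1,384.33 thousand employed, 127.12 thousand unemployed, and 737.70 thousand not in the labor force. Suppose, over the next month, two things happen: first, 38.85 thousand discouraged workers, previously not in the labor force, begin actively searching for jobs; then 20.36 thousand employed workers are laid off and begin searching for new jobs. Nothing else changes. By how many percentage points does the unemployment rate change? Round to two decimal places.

Initially, labor force = 1,384.33 + 127.12 = 1,511.45 thousand, so u = 127.12/1,511.45 = 8.41%.
After the first change, unemployed and labor force both rise by 38.85 → E = 1,384.33, U = 165.97, labor force = 1,550.30 thousand.
After the second change, employed falls and unemployed rises by 20.36; labor force unchanged → E = 1,363.97, U = 186.33, labor force = 1,550.30 thousand.
New unemployment rate = 186.33 / 1,550.30 = 12.02%.
Change = 12.02% − 8.41% = +3.61 percentage points.

The unemployment rate changes by +3.61 percentage points.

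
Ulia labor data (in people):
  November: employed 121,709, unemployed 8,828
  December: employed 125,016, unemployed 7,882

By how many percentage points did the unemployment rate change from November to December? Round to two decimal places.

The unemployment rate changed by −0.83 percentage points.

November: labor force = 121,709 + 8,828 = 130,537; u = 8,828/130,537 = 6.76%.
December: labor force = 125,016 + 7,882 = 132,898; u = 7,882/132,898 = 5.93%.
Change = 5.93% − 6.76% = −0.83 pp.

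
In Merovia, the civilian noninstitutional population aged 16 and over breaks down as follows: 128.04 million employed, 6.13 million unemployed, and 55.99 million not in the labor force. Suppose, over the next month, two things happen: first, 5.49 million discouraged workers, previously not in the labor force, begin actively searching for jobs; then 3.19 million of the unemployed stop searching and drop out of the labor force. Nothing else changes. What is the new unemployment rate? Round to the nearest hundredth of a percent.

Initially, labor force = 128.04 + 6.13 = 134.17 million, so u = 6.13/134.17 = 4.57%.
After the first change, unemployed and labor force both rise by 5.49 → E = 128.04, U = 11.62, labor force = 139.66 million.
After the second change, unemployed and labor force both fall by 3.19 → E = 128.04, U = 8.43, labor force = 136.47 million.
New unemployment rate = 8.43 / 136.47 = 6.18%.

New unemployment rate ≈ 6.18%.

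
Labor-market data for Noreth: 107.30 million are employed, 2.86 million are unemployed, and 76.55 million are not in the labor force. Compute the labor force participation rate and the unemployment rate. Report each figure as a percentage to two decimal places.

Labor force = employed + unemployed = 107.30 + 2.86 = 110.16 million.
Working-age population = 110.16 + 76.55 = 186.71 million.
Unemployment rate = 2.86 / 110.16 = 2.60%.
Labor force participation rate = 110.16 / 186.71 = 59.00%.

Labor force participation rate ≈ 59.00%; unemployment rate ≈ 2.60%.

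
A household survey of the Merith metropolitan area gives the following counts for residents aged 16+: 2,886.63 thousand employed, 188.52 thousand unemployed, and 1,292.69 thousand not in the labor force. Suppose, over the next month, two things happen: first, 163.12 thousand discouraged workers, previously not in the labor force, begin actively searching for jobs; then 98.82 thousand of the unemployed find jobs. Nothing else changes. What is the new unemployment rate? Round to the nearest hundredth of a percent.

Initially, labor force = 2,886.63 + 188.52 = 3,075.15 thousand, so u = 188.52/3,075.15 = 6.13%.
After the first change, unemployed and labor force both rise by 163.12 → E = 2,886.63, U = 351.64, labor force = 3,238.27 thousand.
After the second change, unemployed falls and employed rises by 98.82; labor force unchanged → E = 2,985.45, U = 252.82, labor force = 3,238.27 thousand.
New unemployment rate = 252.82 / 3,238.27 = 7.81%.

New unemployment rate ≈ 7.81%.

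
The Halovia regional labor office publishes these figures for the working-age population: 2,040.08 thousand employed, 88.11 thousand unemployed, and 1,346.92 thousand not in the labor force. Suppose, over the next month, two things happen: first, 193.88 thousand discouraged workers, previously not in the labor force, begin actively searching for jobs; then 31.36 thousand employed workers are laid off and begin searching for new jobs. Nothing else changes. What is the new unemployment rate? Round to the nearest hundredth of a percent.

New unemployment rate ≈ 13.49%.

Initially, labor force = 2,040.08 + 88.11 = 2,128.19 thousand, so u = 88.11/2,128.19 = 4.14%.
After the first change, unemployed and labor force both rise by 193.88 → E = 2,040.08, U = 281.99, labor force = 2,322.07 thousand.
After the second change, employed falls and unemployed rises by 31.36; labor force unchanged → E = 2,008.72, U = 313.35, labor force = 2,322.07 thousand.
New unemployment rate = 313.35 / 2,322.07 = 13.49%.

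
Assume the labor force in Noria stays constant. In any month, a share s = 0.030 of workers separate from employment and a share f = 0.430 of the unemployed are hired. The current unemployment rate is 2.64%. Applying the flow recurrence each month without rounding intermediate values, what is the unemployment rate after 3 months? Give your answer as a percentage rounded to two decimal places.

With a fixed labor force, u_{t+1} = u_t + s·(1−u_t) − f·u_t = u_t·(1−s−f) + s.
Here 1−s−f = 0.540 and s = 0.030.
u_1 = 0.026400 × 0.540 + 0.030 = 0.044256.
u_2 = 0.044256 × 0.540 + 0.030 = 0.053898.
u_3 = 0.053898 × 0.540 + 0.030 = 0.059105.

Unemployment rate after three months ≈ 5.91%.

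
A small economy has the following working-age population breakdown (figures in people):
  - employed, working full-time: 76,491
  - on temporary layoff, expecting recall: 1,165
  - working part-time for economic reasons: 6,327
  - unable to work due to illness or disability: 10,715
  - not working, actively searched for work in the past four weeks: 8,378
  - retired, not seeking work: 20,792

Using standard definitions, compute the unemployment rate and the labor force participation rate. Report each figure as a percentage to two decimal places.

Unemployment rate ≈ 10.33%; labor force participation rate ≈ 74.56%.

Employed = 76,491 + 6,327 = 82,818 (anyone who worked, including part-time for economic reasons, counts as employed).
Unemployed = 1,165 + 8,378 = 9,543 (jobless and actively searching, or on temporary layoff).
Labor force = 82,818 + 9,543 = 92,361.
Not in labor force = 10,715 + 20,792 = 31,507 (those not working and not actively searching are outside the labor force).
Civilian working-age population = 92,361 + 31,507 = 123,868.
Unemployment rate = 9,543 / 92,361 = 10.33%.
Labor force participation rate = 92,361 / 123,868 = 74.56%.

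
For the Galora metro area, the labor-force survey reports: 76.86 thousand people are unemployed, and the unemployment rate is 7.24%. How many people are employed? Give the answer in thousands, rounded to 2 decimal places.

About 984.74 thousand are employed.

Labor force = U / u = 76.86 / 0.0724 ≈ 1,061.60 thousand.
Employed = labor force − unemployed = 1,061.60 − 76.86 = 984.74 thousand.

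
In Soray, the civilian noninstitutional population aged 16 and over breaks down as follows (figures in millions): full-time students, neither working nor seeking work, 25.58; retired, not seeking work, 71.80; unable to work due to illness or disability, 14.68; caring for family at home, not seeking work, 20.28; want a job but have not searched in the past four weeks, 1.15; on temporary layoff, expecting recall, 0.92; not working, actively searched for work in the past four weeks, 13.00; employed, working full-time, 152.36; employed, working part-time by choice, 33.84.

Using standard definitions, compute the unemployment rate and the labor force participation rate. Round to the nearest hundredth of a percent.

Employed = 152.36 + 33.84 = 186.20 million.
Unemployed = 0.92 + 13.00 = 13.92 million (jobless and actively searching, or on temporary layoff).
Labor force = 186.20 + 13.92 = 200.12 million.
Not in labor force = 25.58 + 71.80 + 14.68 + 20.28 + 1.15 = 133.49 million (those not working and not actively searching are outside the labor force — including those who want a job but have given up searching).
Civilian working-age population = 200.12 + 133.49 = 333.61 million.
Unemployment rate = 13.92 / 200.12 = 6.96%.
Labor force participation rate = 200.12 / 333.61 = 59.99%.

Unemployment rate ≈ 6.96%; labor force participation rate ≈ 59.99%.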